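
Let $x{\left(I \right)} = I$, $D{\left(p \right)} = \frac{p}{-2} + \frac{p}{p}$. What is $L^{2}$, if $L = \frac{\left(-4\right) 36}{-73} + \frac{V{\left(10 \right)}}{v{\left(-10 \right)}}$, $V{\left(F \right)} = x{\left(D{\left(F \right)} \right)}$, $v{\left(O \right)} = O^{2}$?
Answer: $\frac{12439729}{3330625} \approx 3.735$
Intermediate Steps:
$D{\left(p \right)} = 1 - \frac{p}{2}$ ($D{\left(p \right)} = p \left(- \frac{1}{2}\right) + 1 = - \frac{p}{2} + 1 = 1 - \frac{p}{2}$)
$V{\left(F \right)} = 1 - \frac{F}{2}$
$L = \frac{3527}{1825}$ ($L = \frac{\left(-4\right) 36}{-73} + \frac{1 - 5}{\left(-10\right)^{2}} = \left(-144\right) \left(- \frac{1}{73}\right) + \frac{1 - 5}{100} = \frac{144}{73} - \frac{1}{25} = \frac{3527}{1825} \approx 1.9326$)
$L^{2} = \left(\frac{3527}{1825}\right)^{2} = \frac{12439729}{3330625}$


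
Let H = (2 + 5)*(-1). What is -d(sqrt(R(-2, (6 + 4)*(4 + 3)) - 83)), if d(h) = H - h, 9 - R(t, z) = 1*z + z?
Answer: 7 + I*sqrt(214) ≈ 7.0 + 14.629*I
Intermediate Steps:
H = -7 (H = 7*(-1) = -7)
R(t, z) = 9 - 2*z (R(t, z) = 9 - (1*z + z) = 9 - (z + z) = 9 - 2*z)
d(h) = -7 - h
-d(sqrt(R(-2, (6 + 4)*(4 + 3)) - 83)) = -(-7 - sqrt((9 - 2*(6 + 4)*(4 + 3)) - 83)) = -(-7 - sqrt((9 - 20*7) - 83)) = -(-7 - sqrt((9 - 2*70) - 83)) = -(-7 - sqrt((9 - 140) - 83)) = -(-7 - sqrt(-131 - 83)) = -(-7 - sqrt(-214)) = -(-7 - I*sqrt(214)) = 7 + I*sqrt(214)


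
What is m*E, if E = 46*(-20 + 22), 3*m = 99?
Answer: 3036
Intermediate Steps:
m = 33 (m = (⅓)*99 = 33)
E = 92 (E = 46*2 = 92)
m*E = 33*92 = 3036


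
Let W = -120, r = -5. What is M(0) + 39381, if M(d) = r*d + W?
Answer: 39261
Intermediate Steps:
M(d) = -120 - 5*d (M(d) = -5*d - 120 = -120 - 5*d)
M(0) + 39381 = (-120 - 5*0) + 39381 = (-120 + 0) + 39381 = -120 + 39381 = 39261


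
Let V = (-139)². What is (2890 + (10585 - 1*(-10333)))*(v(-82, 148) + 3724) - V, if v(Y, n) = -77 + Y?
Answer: 84856199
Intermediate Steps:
V = 19321
(2890 + (10585 - 1*(-10333)))*(v(-82, 148) + 3724) - V = (2890 + (10585 - 1*(-10333)))*((-77 - 82) + 3724) - 1*19321 = (2890 + (10585 + 10333))*(-159 + 3724) - 19321 = (2890 + 20918)*3565 - 19321 = 23808*3565 - 19321 = 84875520 - 19321 = 84856199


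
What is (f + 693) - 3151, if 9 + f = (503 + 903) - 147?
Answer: -1208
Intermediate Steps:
f = 1250 (f = -9 + ((503 + 903) - 147) = -9 + (1406 - 147) = -9 + 1259 = 1250)
(f + 693) - 3151 = (1250 + 693) - 3151 = 1943 - 3151 = -1208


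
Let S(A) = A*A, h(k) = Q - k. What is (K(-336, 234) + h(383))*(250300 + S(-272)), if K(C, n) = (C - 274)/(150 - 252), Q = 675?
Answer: 4928143948/51 ≈ 9.6630e+7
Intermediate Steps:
h(k) = 675 - k
K(C, n) = 137/51 - C/102 (K(C, n) = (-274 + C)/(-102) = (-274 + C)*(-1/102) = 137/51 - C/102)
S(A) = A²
(K(-336, 234) + h(383))*(250300 + S(-272)) = ((137/51 - 1/102*(-336)) + (675 - 1*383))*(250300 + (-272)²) = ((137/51 + 56/17) + (675 - 383))*(250300 + 73984) = (305/51 + 292)*324284 = (15197/51)*324284 = 4928143948/51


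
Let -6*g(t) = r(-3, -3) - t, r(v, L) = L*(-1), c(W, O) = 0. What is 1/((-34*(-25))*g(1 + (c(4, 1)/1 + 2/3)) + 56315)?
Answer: 9/505135 ≈ 1.7817e-5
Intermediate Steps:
r(v, L) = -L
g(t) = -½ + t/6 (g(t) = -(-1*(-3) - t)/6 = -(3 - t)/6 = -½ + t/6)
1/((-34*(-25))*g(1 + (c(4, 1)/1 + 2/3)) + 56315) = 1/((-34*(-25))*(-½ + (1 + (0/1 + 2/3))/6) + 56315) = 1/(850*(-½ + (1 + (0*1 + 2*(⅓)))/6) + 56315) = 1/(850*(-½ + (1 + (0 + ⅔))/6) + 56315) = 1/(850*(-½ + (1 + ⅔)/6) + 56315) = 1/(850*(-½ + (⅙)*(5/3)) + 56315) = 1/(850*(-½ + 5/18) + 56315) = 1/(850*(-2/9) + 56315) = 1/(-1700/9 + 56315) = 1/(505135/9) = 9/505135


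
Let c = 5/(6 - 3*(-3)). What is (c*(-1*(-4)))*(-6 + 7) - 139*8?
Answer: -3332/3 ≈ -1110.7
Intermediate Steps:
c = ⅓ (c = 5/(6 + 9) = 5/15 = 5*(1/15) = ⅓ ≈ 0.33333)
(c*(-1*(-4)))*(-6 + 7) - 139*8 = ((-1*(-4))/3)*(-6 + 7) - 139*8 = ((⅓)*4)*1 - 1112 = (4/3)*1 - 1112 = 4/3 - 1112 = -3332/3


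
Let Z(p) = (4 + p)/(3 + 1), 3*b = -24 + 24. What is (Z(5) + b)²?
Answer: 81/16 ≈ 5.0625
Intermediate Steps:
b = 0 (b = (-24 + 24)/3 = (⅓)*0 = 0)
Z(p) = 1 + p/4 (Z(p) = (4 + p)/4 = (4 + p)*(¼) = 1 + p/4)
(Z(5) + b)² = ((1 + (¼)*5) + 0)² = ((1 + 5/4) + 0)² = (9/4 + 0)² = (9/4)² = 81/16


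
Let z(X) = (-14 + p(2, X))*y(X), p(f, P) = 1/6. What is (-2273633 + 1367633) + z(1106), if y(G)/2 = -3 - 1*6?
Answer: -905751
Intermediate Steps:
y(G) = -18 (y(G) = 2*(-3 - 1*6) = 2*(-3 - 6) = 2*(-9) = -18)
p(f, P) = ⅙
z(X) = 249 (z(X) = (-14 + ⅙)*(-18) = -83/6*(-18) = 249)
(-2273633 + 1367633) + z(1106) = (-2273633 + 1367633) + 249 = -906000 + 249 = -905751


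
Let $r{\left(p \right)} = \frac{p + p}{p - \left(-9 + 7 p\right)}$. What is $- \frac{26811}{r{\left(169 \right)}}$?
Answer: $\frac{26945055}{338} \approx 79719.0$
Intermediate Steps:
$r{\left(p \right)} = \frac{2 p}{9 - 6 p}$ ($r{\left(p \right)} = \frac{2 p}{p - \left(-9 + 7 p\right)} = \frac{2 p}{9 - 6 p}$)
$- \frac{26811}{r{\left(169 \right)}} = - \frac{26811}{\left(-2\right) 169 \frac{1}{-9 + 6 \cdot 169}} = - \frac{26811}{\left(-2\right) 169 \frac{1}{-9 + 1014}} = - \frac{26811}{\left(-2\right) 169 \cdot \frac{1}{1005}} = - \frac{26811}{- \frac{338}{1005}} = \left(-26811\right) \left(- \frac{1005}{338}\right) = \frac{26945055}{338}$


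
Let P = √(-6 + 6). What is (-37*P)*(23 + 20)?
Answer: 0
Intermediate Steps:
P = 0 (P = √0 = 0)
(-37*P)*(23 + 20) = (-37*0)*(23 + 20) = 0*43 = 0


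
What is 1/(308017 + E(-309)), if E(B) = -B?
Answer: 1/308326 ≈ 3.2433e-6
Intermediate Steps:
1/(308017 + E(-309)) = 1/(308017 - 1*(-309)) = 1/(308017 + 309) = 1/308326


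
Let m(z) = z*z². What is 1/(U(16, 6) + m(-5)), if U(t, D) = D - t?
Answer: -1/135 ≈ -0.0074074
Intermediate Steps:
m(z) = z³
1/(U(16, 6) + m(-5)) = 1/((6 - 1*16) + (-5)³) = 1/((6 - 16) - 125) = 1/(-10 - 125) = 1/(-135) = -1/135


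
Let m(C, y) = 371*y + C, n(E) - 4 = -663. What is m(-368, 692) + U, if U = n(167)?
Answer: 255705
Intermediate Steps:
n(E) = -659 (n(E) = 4 - 663 = -659)
m(C, y) = C + 371*y
U = -659
m(-368, 692) + U = (-368 + 371*692) - 659 = (-368 + 256732) - 659 = 256364 - 659 = 255705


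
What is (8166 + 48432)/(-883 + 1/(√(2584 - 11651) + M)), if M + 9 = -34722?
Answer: -60283664343981690/940501030980839 + 56598*I*√9067/940501030980839 ≈ -64.097 + 5.7303e-9*I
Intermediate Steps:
M = -34731 (M = -9 - 34722 = -34731)
(8166 + 48432)/(-883 + 1/(√(2584 - 11651) + M)) = (8166 + 48432)/(-883 + 1/(√(2584 - 11651) - 34731)) = 56598/(-883 + 1/(√(-9067) - 34731)) = 56598/(-883 + 1/(I*√9067 - 34731)) = 56598/(-883 + 1/(-34731 + I*√9067))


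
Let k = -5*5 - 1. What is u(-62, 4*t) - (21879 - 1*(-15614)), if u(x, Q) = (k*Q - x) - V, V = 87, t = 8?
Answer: -38350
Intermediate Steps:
k = -26 (k = -25 - 1 = -26)
u(x, Q) = -87 - x - 26*Q (u(x, Q) = (-26*Q - x) - 1*87 = (-x - 26*Q) - 87 = -87 - x - 26*Q)
u(-62, 4*t) - (21879 - 1*(-15614)) = (-87 - 1*(-62) - 104*8) - (21879 - 1*(-15614)) = (-87 + 62 - 26*32) - (21879 + 15614) = (-87 + 62 - 832) - 1*37493 = -857 - 37493 = -38350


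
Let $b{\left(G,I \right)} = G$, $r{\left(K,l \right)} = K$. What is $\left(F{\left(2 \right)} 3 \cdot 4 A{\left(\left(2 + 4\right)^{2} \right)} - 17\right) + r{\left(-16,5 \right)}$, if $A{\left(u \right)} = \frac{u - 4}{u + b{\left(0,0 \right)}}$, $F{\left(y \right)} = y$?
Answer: $- \frac{35}{3} \approx -11.667$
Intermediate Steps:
$A{\left(u \right)} = \frac{-4 + u}{u}$ ($A{\left(u \right)} = \frac{u - 4}{u + 0} = \frac{-4 + u}{u}$)
$\left(F{\left(2 \right)} 3 \cdot 4 A{\left(\left(2 + 4\right)^{2} \right)} - 17\right) + r{\left(-16,5 \right)} = \left(2 \cdot 3 \cdot 4 \frac{-4 + \left(2 + 4\right)^{2}}{\left(2 + 4\right)^{2}} - 17\right) - 16 = \left(6 \cdot 4 \frac{-4 + 6^{2}}{6^{2}} - 17\right) - 16 = \left(24 \frac{-4 + 36}{36} - 17\right) - 16 = \left(24 \cdot \frac{1}{36} \cdot 32 - 17\right) - 16 = \left(24 \cdot \frac{8}{9} - 17\right) - 16 = \left(\frac{64}{3} - 17\right) - 16 = \frac{13}{3} - 16 = - \frac{35}{3}$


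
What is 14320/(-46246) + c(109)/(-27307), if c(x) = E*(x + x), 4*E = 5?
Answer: -403638275/1262839522 ≈ -0.31963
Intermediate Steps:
E = 5/4 (E = (¼)*5 = 5/4 ≈ 1.2500)
c(x) = 5*x/2 (c(x) = 5*(x + x)/4 = 5*(2*x)/4 = 5*x/2)
14320/(-46246) + c(109)/(-27307) = 14320/(-46246) + ((5/2)*109)/(-27307) = 14320*(-1/46246) + (545/2)*(-1/27307) = -7160/23123 - 545/54614 = -403638275/1262839522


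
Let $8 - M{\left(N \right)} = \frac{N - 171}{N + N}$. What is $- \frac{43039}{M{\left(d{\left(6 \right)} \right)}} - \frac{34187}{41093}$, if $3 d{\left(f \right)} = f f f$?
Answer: $- \frac{28302378025}{5711927} \approx -4955.0$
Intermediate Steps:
$d{\left(f \right)} = \frac{f^{3}}{3}$ ($d{\left(f \right)} = \frac{f f f}{3} = \frac{f^{2} f}{3} = \frac{f^{3}}{3}$)
$M{\left(N \right)} = 8 - \frac{-171 + N}{2 N}$ ($M{\left(N \right)} = 8 - \frac{N - 171}{N + N} = 8 - \frac{-171 + N}{2 N}$)
$- \frac{43039}{M{\left(d{\left(6 \right)} \right)}} - \frac{34187}{41093} = - \frac{43039}{\frac{3}{2} \frac{1}{\frac{1}{3} \cdot 6^{3}} \left(57 + 5 \frac{6^{3}}{3}\right)} - \frac{34187}{41093} = - \frac{43039}{\frac{3}{2} \frac{1}{\frac{1}{3} \cdot 216} \left(57 + 5 \cdot \frac{1}{3} \cdot 216\right)} - \frac{34187}{41093} = - \frac{43039}{\frac{3}{2} \cdot \frac{1}{72} \left(57 + 5 \cdot 72\right)} - \frac{34187}{41093} = - \frac{43039}{\frac{3}{2} \cdot \frac{1}{72} \left(57 + 360\right)} - \frac{34187}{41093} = - \frac{43039}{\frac{3}{2} \cdot \frac{1}{72} \cdot 417} - \frac{34187}{41093} = - \frac{43039}{\frac{139}{16}} - \frac{34187}{41093} = \left(-43039\right) \frac{16}{139} - \frac{34187}{41093} = - \frac{688624}{139} - \frac{34187}{41093} = - \frac{28302378025}{5711927}$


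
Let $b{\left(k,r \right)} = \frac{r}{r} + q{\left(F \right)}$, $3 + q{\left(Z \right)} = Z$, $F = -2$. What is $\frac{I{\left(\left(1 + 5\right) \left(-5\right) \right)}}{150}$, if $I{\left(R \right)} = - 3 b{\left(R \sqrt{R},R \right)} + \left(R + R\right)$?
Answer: $- \frac{8}{25} \approx -0.32$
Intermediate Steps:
$q{\left(Z \right)} = -3 + Z$
$b{\left(k,r \right)} = -4$ ($b{\left(k,r \right)} = \frac{r}{r} - 5 = 1 - 5 = -4$)
$I{\left(R \right)} = 12 + 2 R$ ($I{\left(R \right)} = \left(-3\right) \left(-4\right) + \left(R + R\right) = 12 + 2 R$)
$\frac{I{\left(\left(1 + 5\right) \left(-5\right) \right)}}{150} = \frac{12 + 2 \left(1 + 5\right) \left(-5\right)}{150} = \left(12 + 2 \cdot 6 \left(-5\right)\right) \frac{1}{150} = \left(12 + 2 \left(-30\right)\right) \frac{1}{150} = \left(12 - 60\right) \frac{1}{150} = \left(-48\right) \frac{1}{150} = - \frac{8}{25}$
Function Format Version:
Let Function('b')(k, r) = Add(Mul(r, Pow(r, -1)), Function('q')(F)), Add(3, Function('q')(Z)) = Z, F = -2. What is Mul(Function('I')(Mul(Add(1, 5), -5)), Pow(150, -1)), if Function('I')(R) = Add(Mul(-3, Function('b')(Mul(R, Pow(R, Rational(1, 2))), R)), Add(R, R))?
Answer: Rational(-8, 25) ≈ -0.32000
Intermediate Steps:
Function('q')(Z) = Add(-3, Z)
Function('b')(k, r) = -4 (Function('b')(k, r) = Add(Mul(r, Pow(r, -1)), Add(-3, -2)) = Add(1, -5) = -4)
Function('I')(R) = Add(12, Mul(2, R)) (Function('I')(R) = Add(Mul(-3, -4), Add(R, R)) = Add(12, Mul(2, R)))
Mul(Function('I')(Mul(Add(1, 5), -5)), Pow(150, -1)) = Mul(Add(12, Mul(2, Mul(Add(1, 5), -5))), Pow(150, -1)) = Mul(Add(12, Mul(2, Mul(6, -5))), Rational(1, 150)) = Mul(Add(12, Mul(2, -30)), Rational(1, 150)) = Mul(Add(12, -60), Rational(1, 150)) = Mul(-48, Rational(1, 150)) = Rational(-8, 25)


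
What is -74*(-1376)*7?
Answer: 712768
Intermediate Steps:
-74*(-1376)*7 = 101824*7 = 712768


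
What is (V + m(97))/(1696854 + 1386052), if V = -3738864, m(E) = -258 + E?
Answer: -3739025/3082906 ≈ -1.2128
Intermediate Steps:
(V + m(97))/(1696854 + 1386052) = (-3738864 + (-258 + 97))/(1696854 + 1386052) = (-3738864 - 161)/3082906 = -3739025*1/3082906 = -3739025/3082906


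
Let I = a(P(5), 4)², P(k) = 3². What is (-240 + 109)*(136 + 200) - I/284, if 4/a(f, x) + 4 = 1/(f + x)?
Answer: -8128479412/184671 ≈ -44016.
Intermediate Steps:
P(k) = 9
a(f, x) = 4/(-4 + 1/(f + x))
I = 2704/2601 (I = (4*(-1*9 - 1*4)/(-1 + 4*9 + 4*4))² = (4*(-9 - 4)/(-1 + 36 + 16))² = (4*(-13)/51)² = (4*(1/51)*(-13))² = (-52/51)² = 2704/2601 ≈ 1.0396)
(-240 + 109)*(136 + 200) - I/284 = (-240 + 109)*(136 + 200) - 2704/(2601*284) = -131*336 - 2704/(2601*284) = -44016 - 1*676/184671 = -44016 - 676/184671 = -8128479412/184671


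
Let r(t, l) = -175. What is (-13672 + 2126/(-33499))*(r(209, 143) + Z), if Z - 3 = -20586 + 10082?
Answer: 4889612846904/33499 ≈ 1.4596e+8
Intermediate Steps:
Z = -10501 (Z = 3 + (-20586 + 10082) = 3 - 10504 = -10501)
(-13672 + 2126/(-33499))*(r(209, 143) + Z) = (-13672 + 2126/(-33499))*(-175 - 10501) = (-13672 + 2126*(-1/33499))*(-10676) = (-13672 - 2126/33499)*(-10676) = -458000454/33499*(-10676) = 4889612846904/33499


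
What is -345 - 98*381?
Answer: -37683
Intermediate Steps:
-345 - 98*381 = -345 - 37338 = -37683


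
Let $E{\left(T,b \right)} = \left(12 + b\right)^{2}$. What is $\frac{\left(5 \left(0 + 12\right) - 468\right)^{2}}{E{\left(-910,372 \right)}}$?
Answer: $\frac{289}{256} \approx 1.1289$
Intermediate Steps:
$\frac{\left(5 \left(0 + 12\right) - 468\right)^{2}}{E{\left(-910,372 \right)}} = \frac{\left(5 \left(0 + 12\right) - 468\right)^{2}}{\left(12 + 372\right)^{2}} = \frac{\left(5 \cdot 12 - 468\right)^{2}}{384^{2}} = \frac{\left(60 - 468\right)^{2}}{147456} = \left(-408\right)^{2} \cdot \frac{1}{147456} = 166464 \cdot \frac{1}{147456} = \frac{289}{256}$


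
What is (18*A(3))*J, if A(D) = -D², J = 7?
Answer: -1134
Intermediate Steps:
(18*A(3))*J = (18*(-1*3²))*7 = (18*(-1*9))*7 = (18*(-9))*7 = -162*7 = -1134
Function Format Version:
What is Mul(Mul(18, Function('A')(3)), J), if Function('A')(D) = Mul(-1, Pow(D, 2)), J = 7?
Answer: -1134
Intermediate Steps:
Mul(Mul(18, Function('A')(3)), J) = Mul(Mul(18, Mul(-1, Pow(3, 2))), 7) = Mul(Mul(18, Mul(-1, 9)), 7) = Mul(Mul(18, -9), 7) = Mul(-162, 7) = -1134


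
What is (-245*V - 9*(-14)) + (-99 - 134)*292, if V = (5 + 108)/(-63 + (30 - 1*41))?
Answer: -4997655/74 ≈ -67536.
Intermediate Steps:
V = -113/74 (V = 113/(-63 + (30 - 41)) = 113/(-63 - 11) = 113/(-74) = 113*(-1/74) = -113/74 ≈ -1.5270)
(-245*V - 9*(-14)) + (-99 - 134)*292 = (-245*(-113/74) - 9*(-14)) + (-99 - 134)*292 = (27685/74 + 126) - 233*292 = 37009/74 - 68036 = -4997655/74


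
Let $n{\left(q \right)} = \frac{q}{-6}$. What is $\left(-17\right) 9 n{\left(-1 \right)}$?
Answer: $- \frac{51}{2} \approx -25.5$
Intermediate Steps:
$n{\left(q \right)} = - \frac{q}{6}$ ($n{\left(q \right)} = q \left(- \frac{1}{6}\right) = - \frac{q}{6}$)
$\left(-17\right) 9 n{\left(-1 \right)} = \left(-17\right) 9 \left(\left(- \frac{1}{6}\right) \left(-1\right)\right) = \left(-153\right) \frac{1}{6} = - \frac{51}{2}$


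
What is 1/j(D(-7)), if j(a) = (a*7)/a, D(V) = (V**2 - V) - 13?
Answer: 1/7 ≈ 0.14286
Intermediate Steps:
D(V) = -13 + V**2 - V
j(a) = 7 (j(a) = (7*a)/a = 7)
1/j(D(-7)) = 1/7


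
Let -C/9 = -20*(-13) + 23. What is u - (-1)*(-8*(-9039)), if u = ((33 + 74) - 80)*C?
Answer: 3543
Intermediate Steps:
C = -2547 (C = -9*(-20*(-13) + 23) = -9*(260 + 23) = -9*283 = -2547)
u = -68769 (u = ((33 + 74) - 80)*(-2547) = (107 - 80)*(-2547) = 27*(-2547) = -68769)
u - (-1)*(-8*(-9039)) = -68769 - (-1)*(-8*(-9039)) = -68769 - (-1)*72312 = -68769 - 1*(-72312) = -68769 + 72312 = 3543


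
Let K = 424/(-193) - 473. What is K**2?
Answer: 8411274369/37249 ≈ 2.2581e+5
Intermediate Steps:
K = -91713/193 (K = 424*(-1/193) - 473 = -424/193 - 473 = -91713/193 ≈ -475.20)
K**2 = (-91713/193)**2 = 8411274369/37249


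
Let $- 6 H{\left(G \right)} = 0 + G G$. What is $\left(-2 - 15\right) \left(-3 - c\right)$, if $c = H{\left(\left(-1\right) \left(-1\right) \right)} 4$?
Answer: $\frac{119}{3} \approx 39.667$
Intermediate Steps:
$H{\left(G \right)} = - \frac{G^{2}}{6}$ ($H{\left(G \right)} = - \frac{0 + G G}{6} = - \frac{0 + G^{2}}{6} = - \frac{G^{2}}{6}$)
$c = - \frac{2}{3}$ ($c = - \frac{\left(\left(-1\right) \left(-1\right)\right)^{2}}{6} \cdot 4 = - \frac{1^{2}}{6} \cdot 4 = \left(- \frac{1}{6}\right) 1 \cdot 4 = \left(- \frac{1}{6}\right) 4 = - \frac{2}{3} \approx -0.66667$)
$\left(-2 - 15\right) \left(-3 - c\right) = \left(-2 - 15\right) \left(-3 - - \frac{2}{3}\right) = - 17 \left(-3 + \frac{2}{3}\right) = \left(-17\right) \left(- \frac{7}{3}\right) = \frac{119}{3}$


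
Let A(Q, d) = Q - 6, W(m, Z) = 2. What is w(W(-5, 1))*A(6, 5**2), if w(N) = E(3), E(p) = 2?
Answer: 0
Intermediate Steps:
w(N) = 2
A(Q, d) = -6 + Q
w(W(-5, 1))*A(6, 5**2) = 2*(-6 + 6) = 2*0 = 0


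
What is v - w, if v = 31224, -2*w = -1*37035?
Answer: 25413/2 ≈ 12707.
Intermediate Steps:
w = 37035/2 (w = -(-1)*37035/2 = -1/2*(-37035) = 37035/2 ≈ 18518.)
v - w = 31224 - 1*37035/2 = 31224 - 37035/2 = 25413/2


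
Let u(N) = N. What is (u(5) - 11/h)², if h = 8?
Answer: 841/64 ≈ 13.141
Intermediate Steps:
(u(5) - 11/h)² = (5 - 11/8)² = (29/8)² = 841/64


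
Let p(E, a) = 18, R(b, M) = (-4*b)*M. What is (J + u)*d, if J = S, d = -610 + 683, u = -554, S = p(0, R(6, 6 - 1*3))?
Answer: -39128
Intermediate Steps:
R(b, M) = -4*M*b
S = 18
d = 73
J = 18
(J + u)*d = (18 - 554)*73 = -536*73 = -39128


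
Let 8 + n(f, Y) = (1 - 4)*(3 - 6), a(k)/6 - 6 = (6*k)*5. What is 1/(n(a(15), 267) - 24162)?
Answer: -1/24161 ≈ -4.1389e-5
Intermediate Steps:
a(k) = 36 + 180*k (a(k) = 36 + 6*((6*k)*5) = 36 + 6*(30*k) = 36 + 180*k)
n(f, Y) = 1 (n(f, Y) = -8 + (1 - 4)*(3 - 6) = -8 - 3*(-3) = -8 + 9 = 1)
1/(n(a(15), 267) - 24162) = 1/(1 - 24162) = 1/(-24161) = -1/24161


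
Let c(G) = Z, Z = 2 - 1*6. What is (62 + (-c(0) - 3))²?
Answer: 3969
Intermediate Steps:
Z = -4 (Z = 2 - 6 = -4)
c(G) = -4
(62 + (-c(0) - 3))² = (62 + (-1*(-4) - 3))² = (62 + (4 - 3))² = (62 + 1)² = 63² = 3969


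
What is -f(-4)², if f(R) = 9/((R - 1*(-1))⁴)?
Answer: -1/81 ≈ -0.012346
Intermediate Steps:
f(R) = 9/(1 + R)⁴ (f(R) = 9/((R + 1)⁴) = 9/((1 + R)⁴) = 9/(1 + R)⁴)
-f(-4)² = -(9/(1 - 4)⁴)² = -(9/(-3)⁴)² = -(9*(1/81))² = -(⅑)² = -1*1/81 = -1/81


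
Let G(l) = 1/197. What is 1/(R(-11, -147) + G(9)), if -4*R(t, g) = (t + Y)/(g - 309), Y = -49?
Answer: -29944/833 ≈ -35.947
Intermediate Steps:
R(t, g) = -(-49 + t)/(4*(-309 + g)) (R(t, g) = -(t - 49)/(4*(g - 309)) = -(-49 + t)/(4*(-309 + g)))
G(l) = 1/197
1/(R(-11, -147) + G(9)) = 1/((49 - 1*(-11))/(4*(-309 - 147)) + 1/197) = 1/((¼)*(49 + 11)/(-456) + 1/197) = 1/((¼)*(-1/456)*60 + 1/197) = 1/(-5/152 + 1/197) = 1/(-833/29944) = -29944/833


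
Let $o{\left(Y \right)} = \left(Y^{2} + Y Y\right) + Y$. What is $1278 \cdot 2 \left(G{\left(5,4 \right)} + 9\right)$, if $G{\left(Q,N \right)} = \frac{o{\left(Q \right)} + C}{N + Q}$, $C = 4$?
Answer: $39760$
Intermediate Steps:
$o{\left(Y \right)} = Y + 2 Y^{2}$ ($o{\left(Y \right)} = \left(Y^{2} + Y^{2}\right) + Y = 2 Y^{2} + Y = Y + 2 Y^{2}$)
$G{\left(Q,N \right)} = \frac{4 + Q \left(1 + 2 Q\right)}{N + Q}$ ($G{\left(Q,N \right)} = \frac{Q \left(1 + 2 Q\right) + 4}{N + Q} = \frac{4 + Q \left(1 + 2 Q\right)}{N + Q}$)
$1278 \cdot 2 \left(G{\left(5,4 \right)} + 9\right) = 1278 \cdot 2 \left(\frac{4 + 5 \left(1 + 2 \cdot 5\right)}{4 + 5} + 9\right) = 1278 \cdot 2 \left(\frac{4 + 5 \left(1 + 10\right)}{9} + 9\right) = 1278 \cdot 2 \left(\frac{4 + 5 \cdot 11}{9} + 9\right) = 1278 \cdot 2 \left(\frac{4 + 55}{9} + 9\right) = 1278 \cdot 2 \left(\frac{1}{9} \cdot 59 + 9\right) = 1278 \cdot 2 \left(\frac{59}{9} + 9\right) = 1278 \cdot 2 \cdot \frac{140}{9} = 1278 \cdot \frac{280}{9} = 39760$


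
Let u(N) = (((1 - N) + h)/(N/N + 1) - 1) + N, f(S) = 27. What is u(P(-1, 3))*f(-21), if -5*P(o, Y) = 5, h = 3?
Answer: 27/2 ≈ 13.500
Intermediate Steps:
P(o, Y) = -1 (P(o, Y) = -1/5*5 = -1)
u(N) = 1 + N/2 (u(N) = (((1 - N) + 3)/(N/N + 1) - 1) + N = ((4 - N)/(1 + 1) - 1) + N = ((4 - N)/2 - 1) + N = ((4 - N)*(1/2) - 1) + N = ((2 - N/2) - 1) + N = (1 - N/2) + N = 1 + N/2)
u(P(-1, 3))*f(-21) = (1 + (1/2)*(-1))*27 = (1 - 1/2)*27 = (1/2)*27 = 27/2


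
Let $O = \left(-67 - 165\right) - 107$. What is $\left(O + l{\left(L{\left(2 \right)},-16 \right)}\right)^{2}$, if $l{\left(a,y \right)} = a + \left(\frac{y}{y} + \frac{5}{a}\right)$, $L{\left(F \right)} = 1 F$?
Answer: $\frac{444889}{4} \approx 1.1122 \cdot 10^{5}$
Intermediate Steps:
$L{\left(F \right)} = F$
$O = -339$ ($O = -232 - 107 = -339$)
$l{\left(a,y \right)} = 1 + a + \frac{5}{a}$ ($l{\left(a,y \right)} = a + \left(1 + \frac{5}{a}\right) = 1 + a + \frac{5}{a}$)
$\left(O + l{\left(L{\left(2 \right)},-16 \right)}\right)^{2} = \left(-339 + \left(1 + 2 + \frac{5}{2}\right)\right)^{2} = \left(-339 + \frac{11}{2}\right)^{2} = \left(- \frac{667}{2}\right)^{2} = \frac{444889}{4}$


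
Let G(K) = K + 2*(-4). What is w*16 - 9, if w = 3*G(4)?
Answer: -201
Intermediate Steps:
G(K) = -8 + K (G(K) = K - 8 = -8 + K)
w = -12 (w = 3*(-8 + 4) = 3*(-4) = -12)
w*16 - 9 = -12*16 - 9 = -192 - 9 = -201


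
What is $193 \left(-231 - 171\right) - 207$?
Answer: $-77793$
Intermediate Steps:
$193 \left(-231 - 171\right) - 207 = 193 \left(-402\right) - 207 = -77586 - 207 = -77793$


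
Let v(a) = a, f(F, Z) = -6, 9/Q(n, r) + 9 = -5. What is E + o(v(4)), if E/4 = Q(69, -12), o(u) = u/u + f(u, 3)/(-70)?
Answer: -52/35 ≈ -1.4857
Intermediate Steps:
Q(n, r) = -9/14 (Q(n, r) = 9/(-9 - 5) = 9/(-14) = 9*(-1/14) = -9/14)
o(u) = 38/35 (o(u) = u/u - 6/(-70) = 1 - 6*(-1/70) = 1 + 3/35 = 38/35)
E = -18/7 (E = 4*(-9/14) = -18/7 ≈ -2.5714)
E + o(v(4)) = -18/7 + 38/35 = -52/35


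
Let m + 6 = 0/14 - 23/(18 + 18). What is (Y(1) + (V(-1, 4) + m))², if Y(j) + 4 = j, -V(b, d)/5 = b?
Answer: 27889/1296 ≈ 21.519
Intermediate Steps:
V(b, d) = -5*b
Y(j) = -4 + j
m = -239/36 (m = -6 + (0/14 - 23/(18 + 18)) = -6 + (0*(1/14) - 23/36) = -6 + (0 - 23*1/36) = -6 + (0 - 23/36) = -6 - 23/36 = -239/36 ≈ -6.6389)
(Y(1) + (V(-1, 4) + m))² = ((-4 + 1) + (-5*(-1) - 239/36))² = (-3 + (5 - 239/36))² = (-3 - 59/36)² = (-167/36)² = 27889/1296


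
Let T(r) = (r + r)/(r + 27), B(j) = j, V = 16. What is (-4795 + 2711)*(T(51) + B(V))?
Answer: -468900/13 ≈ -36069.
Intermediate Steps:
T(r) = 2*r/(27 + r) (T(r) = (2*r)/(27 + r) = 2*r/(27 + r))
(-4795 + 2711)*(T(51) + B(V)) = (-4795 + 2711)*(2*51/(27 + 51) + 16) = -2084*(2*51/78 + 16) = -2084*(2*51*(1/78) + 16) = -2084*(17/13 + 16) = -2084*225/13 = -468900/13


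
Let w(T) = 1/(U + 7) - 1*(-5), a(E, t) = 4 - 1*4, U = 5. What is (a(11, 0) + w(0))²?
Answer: 3721/144 ≈ 25.840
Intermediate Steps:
a(E, t) = 0 (a(E, t) = 4 - 4 = 0)
w(T) = 61/12 (w(T) = 1/(5 + 7) - 1*(-5) = 1/12 + 5 = 61/12)
(a(11, 0) + w(0))² = (0 + 61/12)² = (61/12)² = 3721/144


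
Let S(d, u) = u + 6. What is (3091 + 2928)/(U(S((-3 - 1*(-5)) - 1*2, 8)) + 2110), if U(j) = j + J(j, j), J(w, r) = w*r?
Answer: 6019/2320 ≈ 2.5944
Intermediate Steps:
S(d, u) = 6 + u
J(w, r) = r*w
U(j) = j + j² (U(j) = j + j*j = j + j²)
(3091 + 2928)/(U(S((-3 - 1*(-5)) - 1*2, 8)) + 2110) = (3091 + 2928)/((6 + 8)*(1 + (6 + 8)) + 2110) = 6019/(14*(1 + 14) + 2110) = 6019/(14*15 + 2110) = 6019/(210 + 2110) = 6019/2320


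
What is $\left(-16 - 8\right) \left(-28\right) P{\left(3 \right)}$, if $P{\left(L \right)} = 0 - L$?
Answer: $-2016$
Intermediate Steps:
$P{\left(L \right)} = - L$
$\left(-16 - 8\right) \left(-28\right) P{\left(3 \right)} = \left(-16 - 8\right) \left(-28\right) \left(\left(-1\right) 3\right) = \left(-16 - 8\right) \left(-28\right) \left(-3\right) = \left(-24\right) \left(-28\right) \left(-3\right) = 672 \left(-3\right) = -2016$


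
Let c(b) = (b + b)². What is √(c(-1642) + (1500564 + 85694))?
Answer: 3*√1374546 ≈ 3517.2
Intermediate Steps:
c(b) = 4*b² (c(b) = (2*b)² = 4*b²)
√(c(-1642) + (1500564 + 85694)) = √(4*(-1642)² + (1500564 + 85694)) = √(4*2696164 + 1586258) = √(10784656 + 1586258) = √12370914 = 3*√1374546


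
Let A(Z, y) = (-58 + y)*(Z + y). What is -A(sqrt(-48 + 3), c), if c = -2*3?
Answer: -384 + 192*I*sqrt(5) ≈ -384.0 + 429.33*I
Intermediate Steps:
c = -6
-A(sqrt(-48 + 3), c) = -((-6)**2 - 58*sqrt(-48 + 3) - 58*(-6) + sqrt(-48 + 3)*(-6)) = -(36 - 174*I*sqrt(5) + 348 + sqrt(-45)*(-6)) = -(36 - 174*I*sqrt(5) + 348 + (3*I*sqrt(5))*(-6)) = -(36 - 174*I*sqrt(5) + 348 - 18*I*sqrt(5)) = -(384 - 192*I*sqrt(5)) = -384 + 192*I*sqrt(5)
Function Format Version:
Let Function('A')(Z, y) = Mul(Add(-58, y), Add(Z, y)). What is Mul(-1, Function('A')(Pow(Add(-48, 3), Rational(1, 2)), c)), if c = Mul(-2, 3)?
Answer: Add(-384, Mul(192, I, Pow(5, Rational(1, 2)))) ≈ Add(-384.00, Mul(429.33, I))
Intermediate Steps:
c = -6
Mul(-1, Function('A')(Pow(Add(-48, 3), Rational(1, 2)), c)) = Mul(-1, Add(Pow(-6, 2), Mul(-58, Pow(Add(-48, 3), Rational(1, 2))), Mul(-58, -6), Mul(Pow(Add(-48, 3), Rational(1, 2)), -6))) = Mul(-1, Add(36, Mul(-58, Pow(-45, Rational(1, 2))), 348, Mul(Pow(-45, Rational(1, 2)), -6))) = Mul(-1, Add(36, Mul(-58, Mul(3, I, Pow(5, Rational(1, 2)))), 348, Mul(Mul(3, I, Pow(5, Rational(1, 2))), -6))) = Mul(-1, Add(36, Mul(-174, I, Pow(5, Rational(1, 2))), 348, Mul(-18, I, Pow(5, Rational(1, 2))))) = Mul(-1, Add(384, Mul(-192, I, Pow(5, Rational(1, 2))))) = Add(-384, Mul(192, I, Pow(5, Rational(1, 2))))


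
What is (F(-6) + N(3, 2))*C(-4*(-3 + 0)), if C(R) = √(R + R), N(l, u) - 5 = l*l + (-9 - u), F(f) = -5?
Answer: -4*√6 ≈ -9.7980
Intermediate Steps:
N(l, u) = -4 + l² - u (N(l, u) = 5 + (l*l + (-9 - u)) = 5 + (l² + (-9 - u)) = 5 + (-9 + l² - u) = -4 + l² - u)
C(R) = √2*√R (C(R) = √(2*R) = √2*√R)
(F(-6) + N(3, 2))*C(-4*(-3 + 0)) = (-5 + (-4 + 3² - 1*2))*(√2*√(-4*(-3 + 0))) = (-5 + (-4 + 9 - 2))*(√2*√(-4*(-3))) = (-5 + 3)*(√2*√12) = -2*√2*2*√3 = -4*√6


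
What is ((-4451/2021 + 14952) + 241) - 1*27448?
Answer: -24771806/2021 ≈ -12257.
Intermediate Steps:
((-4451/2021 + 14952) + 241) - 1*27448 = ((-4451*1/2021 + 14952) + 241) - 27448 = ((-4451/2021 + 14952) + 241) - 27448 = (30213541/2021 + 241) - 27448 = 30700602/2021 - 27448 = -24771806/2021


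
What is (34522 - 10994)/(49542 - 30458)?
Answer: 5882/4771 ≈ 1.2329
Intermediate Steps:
(34522 - 10994)/(49542 - 30458) = 23528/19084 = 23528*(1/19084) = 5882/4771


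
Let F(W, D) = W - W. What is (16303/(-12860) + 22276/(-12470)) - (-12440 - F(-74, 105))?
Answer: 199444088023/16036420 ≈ 12437.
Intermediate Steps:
F(W, D) = 0
(16303/(-12860) + 22276/(-12470)) - (-12440 - F(-74, 105)) = (16303/(-12860) + 22276/(-12470)) - (-12440 - 1*0) = (16303*(-1/12860) + 22276*(-1/12470)) - (-12440 + 0) = (-16303/12860 - 11138/6235) - 1*(-12440) = -48976777/16036420 + 12440 = 199444088023/16036420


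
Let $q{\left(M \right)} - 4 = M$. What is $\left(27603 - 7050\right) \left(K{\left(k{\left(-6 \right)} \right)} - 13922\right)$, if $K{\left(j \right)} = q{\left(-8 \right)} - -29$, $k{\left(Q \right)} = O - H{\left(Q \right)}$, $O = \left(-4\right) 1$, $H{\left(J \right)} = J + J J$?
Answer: $-285625041$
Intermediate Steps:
$H{\left(J \right)} = J + J^{2}$
$O = -4$
$q{\left(M \right)} = 4 + M$
$k{\left(Q \right)} = -4 - Q \left(1 + Q\right)$
$K{\left(j \right)} = 25$ ($K{\left(j \right)} = \left(4 - 8\right) - -29 = -4 + 29 = 25$)
$\left(27603 - 7050\right) \left(K{\left(k{\left(-6 \right)} \right)} - 13922\right) = \left(27603 - 7050\right) \left(25 - 13922\right) = 20553 \left(-13897\right) = -285625041$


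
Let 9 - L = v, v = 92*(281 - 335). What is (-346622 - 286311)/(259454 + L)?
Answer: -632933/264431 ≈ -2.3936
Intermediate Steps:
v = -4968 (v = 92*(-54) = -4968)
L = 4977 (L = 9 - 1*(-4968) = 9 + 4968 = 4977)
(-346622 - 286311)/(259454 + L) = (-346622 - 286311)/(259454 + 4977) = -632933/264431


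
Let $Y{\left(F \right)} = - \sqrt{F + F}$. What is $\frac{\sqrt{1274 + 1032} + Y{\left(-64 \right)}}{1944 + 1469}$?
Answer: $\frac{\sqrt{2306}}{3413} - \frac{8 i \sqrt{2}}{3413} \approx 0.01407 - 0.0033149 i$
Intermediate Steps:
$Y{\left(F \right)} = - \sqrt{2} \sqrt{F}$ ($Y{\left(F \right)} = - \sqrt{2 F} = - \sqrt{2} \sqrt{F}$)
$\frac{\sqrt{1274 + 1032} + Y{\left(-64 \right)}}{1944 + 1469} = \frac{\sqrt{1274 + 1032} - \sqrt{2} \sqrt{-64}}{1944 + 1469} = \frac{\sqrt{2306} - \sqrt{2} \cdot 8 i}{3413} = \left(\sqrt{2306} - 8 i \sqrt{2}\right) \frac{1}{3413} = \frac{\sqrt{2306}}{3413} - \frac{8 i \sqrt{2}}{3413}$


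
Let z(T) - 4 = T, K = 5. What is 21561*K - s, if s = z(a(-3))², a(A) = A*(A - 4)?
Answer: 107180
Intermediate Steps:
a(A) = A*(-4 + A)
z(T) = 4 + T
s = 625 (s = (4 - 3*(-4 - 3))² = (4 - 3*(-7))² = (4 + 21)² = 25² = 625)
21561*K - s = 21561*5 - 1*625 = 107805 - 625 = 107180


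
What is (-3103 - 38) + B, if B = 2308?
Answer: -833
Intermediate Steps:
(-3103 - 38) + B = (-3103 - 38) + 2308 = -3141 + 2308 = -833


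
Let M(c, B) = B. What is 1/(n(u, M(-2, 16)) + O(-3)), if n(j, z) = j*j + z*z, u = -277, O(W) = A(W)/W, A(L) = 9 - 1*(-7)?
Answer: 3/230939 ≈ 1.2990e-5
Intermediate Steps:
A(L) = 16 (A(L) = 9 + 7 = 16)
O(W) = 16/W
n(j, z) = j² + z²
1/(n(u, M(-2, 16)) + O(-3)) = 1/(((-277)² + 16²) + 16/(-3)) = 1/((76729 + 256) + 16*(-⅓)) = 1/(76985 - 16/3) = 1/(230939/3) = 3/230939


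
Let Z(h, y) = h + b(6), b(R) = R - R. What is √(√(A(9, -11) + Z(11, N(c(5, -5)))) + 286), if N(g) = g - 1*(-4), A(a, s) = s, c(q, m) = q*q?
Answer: √286 ≈ 16.912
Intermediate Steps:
c(q, m) = q²
b(R) = 0
N(g) = 4 + g (N(g) = g + 4 = 4 + g)
Z(h, y) = h (Z(h, y) = h + 0 = h)
√(√(A(9, -11) + Z(11, N(c(5, -5)))) + 286) = √(√(-11 + 11) + 286) = √(√0 + 286) = √(0 + 286) = √286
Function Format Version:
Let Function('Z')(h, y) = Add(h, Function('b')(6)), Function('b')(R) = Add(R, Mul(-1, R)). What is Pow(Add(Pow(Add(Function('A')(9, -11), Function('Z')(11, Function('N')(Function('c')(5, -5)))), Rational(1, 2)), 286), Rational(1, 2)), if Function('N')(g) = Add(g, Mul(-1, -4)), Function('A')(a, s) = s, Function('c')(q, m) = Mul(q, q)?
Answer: Pow(286, Rational(1, 2)) ≈ 16.912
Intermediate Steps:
Function('c')(q, m) = Pow(q, 2)
Function('b')(R) = 0
Function('N')(g) = Add(4, g) (Function('N')(g) = Add(g, 4) = Add(4, g))
Function('Z')(h, y) = h (Function('Z')(h, y) = Add(h, 0) = h)
Pow(Add(Pow(Add(Function('A')(9, -11), Function('Z')(11, Function('N')(Function('c')(5, -5)))), Rational(1, 2)), 286), Rational(1, 2)) = Pow(Add(Pow(Add(-11, 11), Rational(1, 2)), 286), Rational(1, 2)) = Pow(Add(Pow(0, Rational(1, 2)), 286), Rational(1, 2)) = Pow(Add(0, 286), Rational(1, 2)) = Pow(286, Rational(1, 2))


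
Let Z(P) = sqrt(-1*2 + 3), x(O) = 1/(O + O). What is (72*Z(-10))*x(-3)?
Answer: -12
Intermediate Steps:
x(O) = 1/(2*O)
Z(P) = 1 (Z(P) = sqrt(-2 + 3) = sqrt(1) = 1)
(72*Z(-10))*x(-3) = (72*1)*((1/2)/(-3)) = 72*((1/2)*(-1/3)) = 72*(-1/6) = -12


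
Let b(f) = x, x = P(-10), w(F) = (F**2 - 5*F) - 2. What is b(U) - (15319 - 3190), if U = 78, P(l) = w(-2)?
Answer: -12117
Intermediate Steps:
w(F) = -2 + F**2 - 5*F
P(l) = 12 (P(l) = -2 + (-2)**2 - 5*(-2) = -2 + 4 + 10 = 12)
x = 12
b(f) = 12
b(U) - (15319 - 3190) = 12 - (15319 - 3190) = 12 - 1*12129 = 12 - 12129 = -12117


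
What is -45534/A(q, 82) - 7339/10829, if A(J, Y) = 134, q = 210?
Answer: -247035556/725543 ≈ -340.48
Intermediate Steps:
-45534/A(q, 82) - 7339/10829 = -45534/134 - 7339/10829 = -45534*1/134 - 7339*1/10829 = -22767/67 - 7339/10829 = -247035556/725543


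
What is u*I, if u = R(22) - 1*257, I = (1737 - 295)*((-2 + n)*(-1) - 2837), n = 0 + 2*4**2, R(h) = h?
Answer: 971540290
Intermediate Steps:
n = 32 (n = 0 + 2*16 = 0 + 32 = 32)
I = -4134214 (I = (1737 - 295)*((-2 + 32)*(-1) - 2837) = 1442*(30*(-1) - 2837) = 1442*(-30 - 2837) = 1442*(-2867) = -4134214)
u = -235 (u = 22 - 1*257 = 22 - 257 = -235)
u*I = -235*(-4134214) = 971540290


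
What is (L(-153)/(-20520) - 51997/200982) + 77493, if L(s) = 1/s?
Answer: 428925754394423/5535044280 ≈ 77493.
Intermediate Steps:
(L(-153)/(-20520) - 51997/200982) + 77493 = (1/(-153*(-20520)) - 51997/200982) + 77493 = (-1/153*(-1/20520) - 51997*1/200982) + 77493 = (1/3139560 - 51997/200982) + 77493 = -1431995617/5535044280 + 77493 = 428925754394423/5535044280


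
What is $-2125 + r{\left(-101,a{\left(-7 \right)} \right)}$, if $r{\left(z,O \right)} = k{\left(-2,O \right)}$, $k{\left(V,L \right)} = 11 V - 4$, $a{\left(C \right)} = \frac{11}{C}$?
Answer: $-2151$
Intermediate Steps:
$k{\left(V,L \right)} = -4 + 11 V$
$r{\left(z,O \right)} = -26$ ($r{\left(z,O \right)} = -4 + 11 \left(-2\right) = -4 - 22 = -26$)
$-2125 + r{\left(-101,a{\left(-7 \right)} \right)} = -2125 - 26 = -2151$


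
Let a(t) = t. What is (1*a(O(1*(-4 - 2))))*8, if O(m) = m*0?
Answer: 0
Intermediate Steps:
O(m) = 0
(1*a(O(1*(-4 - 2))))*8 = (1*0)*8 = 0*8 = 0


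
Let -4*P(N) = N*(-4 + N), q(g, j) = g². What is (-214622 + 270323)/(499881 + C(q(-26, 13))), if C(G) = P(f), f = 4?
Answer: 18567/166627 ≈ 0.11143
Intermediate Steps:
P(N) = -N*(-4 + N)/4
C(G) = 0 (C(G) = (¼)*4*(4 - 1*4) = (¼)*4*(4 - 4) = (¼)*4*0 = 0)
(-214622 + 270323)/(499881 + C(q(-26, 13))) = (-214622 + 270323)/(499881 + 0) = 55701/499881 = 55701*(1/499881) = 18567/166627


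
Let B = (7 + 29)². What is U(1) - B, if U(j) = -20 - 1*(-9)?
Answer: -1307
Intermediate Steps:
U(j) = -11 (U(j) = -20 + 9 = -11)
B = 1296 (B = 36² = 1296)
U(1) - B = -11 - 1*1296 = -11 - 1296 = -1307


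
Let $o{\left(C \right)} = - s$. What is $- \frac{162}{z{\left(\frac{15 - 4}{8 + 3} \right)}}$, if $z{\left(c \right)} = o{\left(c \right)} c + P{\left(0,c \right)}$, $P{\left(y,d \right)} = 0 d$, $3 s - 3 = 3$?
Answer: $81$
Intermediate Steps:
$s = 2$ ($s = 1 + \frac{1}{3} \cdot 3 = 1 + 1 = 2$)
$P{\left(y,d \right)} = 0$
$o{\left(C \right)} = -2$ ($o{\left(C \right)} = \left(-1\right) 2 = -2$)
$z{\left(c \right)} = - 2 c$ ($z{\left(c \right)} = - 2 c + 0 = - 2 c$)
$- \frac{162}{z{\left(\frac{15 - 4}{8 + 3} \right)}} = - \frac{162}{\left(-2\right) \frac{15 - 4}{8 + 3}} = - \frac{162}{\left(-2\right) \frac{11}{11}} = - \frac{162}{\left(-2\right) 11 \cdot \frac{1}{11}} = - \frac{162}{\left(-2\right) 1} = - \frac{162}{-2} = \left(-162\right) \left(- \frac{1}{2}\right) = 81$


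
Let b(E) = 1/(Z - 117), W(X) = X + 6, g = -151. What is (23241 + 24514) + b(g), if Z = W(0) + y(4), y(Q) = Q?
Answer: 5109784/107 ≈ 47755.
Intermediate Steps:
W(X) = 6 + X
Z = 10 (Z = (6 + 0) + 4 = 6 + 4 = 10)
b(E) = -1/107 (b(E) = 1/(10 - 117) = 1/(-107) = -1/107)
(23241 + 24514) + b(g) = (23241 + 24514) - 1/107 = 47755 - 1/107 = 5109784/107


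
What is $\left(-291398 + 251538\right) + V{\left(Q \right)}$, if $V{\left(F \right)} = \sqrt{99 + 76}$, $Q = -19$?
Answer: $-39860 + 5 \sqrt{7} \approx -39847.0$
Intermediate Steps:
$V{\left(F \right)} = 5 \sqrt{7}$ ($V{\left(F \right)} = \sqrt{175} = 5 \sqrt{7}$)
$\left(-291398 + 251538\right) + V{\left(Q \right)} = \left(-291398 + 251538\right) + 5 \sqrt{7} = -39860 + 5 \sqrt{7}$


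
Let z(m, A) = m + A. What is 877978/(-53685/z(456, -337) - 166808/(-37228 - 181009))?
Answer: -22801266889534/11696203193 ≈ -1949.5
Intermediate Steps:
z(m, A) = A + m
877978/(-53685/z(456, -337) - 166808/(-37228 - 181009)) = 877978/(-53685/(-337 + 456) - 166808/(-37228 - 181009)) = 877978/(-53685/119 - 166808/(-218237)) = 877978/(-53685*1/119 - 166808*(-1/218237)) = 877978/(-53685/119 + 166808/218237) = 877978/(-11696203193/25970203) = 877978*(-25970203/11696203193) = -22801266889534/11696203193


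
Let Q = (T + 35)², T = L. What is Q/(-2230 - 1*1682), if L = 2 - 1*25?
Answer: -6/163 ≈ -0.036810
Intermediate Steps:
L = -23 (L = 2 - 25 = -23)
T = -23
Q = 144 (Q = (-23 + 35)² = 12² = 144)
Q/(-2230 - 1*1682) = 144/(-2230 - 1*1682) = 144/(-2230 - 1682) = 144/(-3912) = 144*(-1/3912) = -6/163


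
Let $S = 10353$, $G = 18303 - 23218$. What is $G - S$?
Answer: $-15268$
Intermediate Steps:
$G = -4915$
$G - S = -4915 - 10353 = -15268$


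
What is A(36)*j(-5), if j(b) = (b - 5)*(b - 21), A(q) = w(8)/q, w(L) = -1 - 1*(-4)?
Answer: 65/3 ≈ 21.667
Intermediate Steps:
w(L) = 3 (w(L) = -1 + 4 = 3)
A(q) = 3/q
j(b) = (-21 + b)*(-5 + b) (j(b) = (-5 + b)*(-21 + b) = (-21 + b)*(-5 + b))
A(36)*j(-5) = (3/36)*(105 + (-5)**2 - 26*(-5)) = (3*(1/36))*(105 + 25 + 130) = (1/12)*260 = 65/3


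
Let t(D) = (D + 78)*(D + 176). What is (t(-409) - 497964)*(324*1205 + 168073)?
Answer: -235036752613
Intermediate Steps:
t(D) = (78 + D)*(176 + D)
(t(-409) - 497964)*(324*1205 + 168073) = ((13728 + (-409)**2 + 254*(-409)) - 497964)*(324*1205 + 168073) = ((13728 + 167281 - 103886) - 497964)*(390420 + 168073) = (77123 - 497964)*558493 = -420841*558493 = -235036752613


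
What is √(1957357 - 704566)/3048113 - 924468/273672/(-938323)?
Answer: 77039/21399394338 + 3*√139199/3048113 ≈ 0.00037080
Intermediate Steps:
√(1957357 - 704566)/3048113 - 924468/273672/(-938323) = √1252791*(1/3048113) - 924468*1/273672*(-1/938323) = (3*√139199)*(1/3048113) - 77039/22806*(-1/938323) = 3*√139199/3048113 + 77039/21399394338 = 77039/21399394338 + 3*√139199/3048113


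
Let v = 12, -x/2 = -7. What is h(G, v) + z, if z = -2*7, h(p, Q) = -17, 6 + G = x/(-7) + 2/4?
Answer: -31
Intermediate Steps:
x = 14 (x = -2*(-7) = 14)
G = -15/2 (G = -6 + (14/(-7) + 2/4) = -6 + (14*(-⅐) + 2*(¼)) = -6 + (-2 + ½) = -6 - 3/2 = -15/2 ≈ -7.5000)
z = -14
h(G, v) + z = -17 - 14 = -31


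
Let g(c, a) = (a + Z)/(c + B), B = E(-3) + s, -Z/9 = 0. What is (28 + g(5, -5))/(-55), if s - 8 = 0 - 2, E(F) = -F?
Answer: -387/770 ≈ -0.50260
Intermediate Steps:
Z = 0 (Z = -9*0 = 0)
s = 6 (s = 8 + (0 - 2) = 8 - 2 = 6)
B = 9 (B = -1*(-3) + 6 = 3 + 6 = 9)
g(c, a) = a/(9 + c) (g(c, a) = (a + 0)/(c + 9) = a/(9 + c))
(28 + g(5, -5))/(-55) = (28 - 5/(9 + 5))/(-55) = (28 - 5/14)*(-1/55) = (387/14)*(-1/55) = -387/770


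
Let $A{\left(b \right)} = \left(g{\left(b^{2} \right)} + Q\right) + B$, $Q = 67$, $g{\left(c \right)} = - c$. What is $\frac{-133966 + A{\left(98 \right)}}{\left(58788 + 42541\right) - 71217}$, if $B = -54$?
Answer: $- \frac{143557}{30112} \approx -4.7674$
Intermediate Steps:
$A{\left(b \right)} = 13 - b^{2}$ ($A{\left(b \right)} = \left(- b^{2} + 67\right) - 54 = \left(67 - b^{2}\right) - 54 = 13 - b^{2}$)
$\frac{-133966 + A{\left(98 \right)}}{\left(58788 + 42541\right) - 71217} = \frac{-133966 + \left(13 - 98^{2}\right)}{\left(58788 + 42541\right) - 71217} = \frac{-133966 + \left(13 - 9604\right)}{101329 - 71217} = \frac{-133966 + \left(13 - 9604\right)}{30112} = \left(-133966 - 9591\right) \frac{1}{30112} = \left(-143557\right) \frac{1}{30112} = - \frac{143557}{30112}$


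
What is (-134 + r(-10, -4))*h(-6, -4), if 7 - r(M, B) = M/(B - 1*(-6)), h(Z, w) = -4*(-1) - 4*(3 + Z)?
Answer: -1952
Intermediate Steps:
h(Z, w) = -8 - 4*Z (h(Z, w) = 4 + (-12 - 4*Z) = -8 - 4*Z)
r(M, B) = 7 - M/(6 + B) (r(M, B) = 7 - M/(B - 1*(-6)) = 7 - M/(B + 6) = 7 - M/(6 + B))
(-134 + r(-10, -4))*h(-6, -4) = (-134 + (42 - 1*(-10) + 7*(-4))/(6 - 4))*(-8 - 4*(-6)) = (-134 + (42 + 10 - 28)/2)*(-8 + 24) = (-134 + (1/2)*24)*16 = (-134 + 12)*16 = -122*16 = -1952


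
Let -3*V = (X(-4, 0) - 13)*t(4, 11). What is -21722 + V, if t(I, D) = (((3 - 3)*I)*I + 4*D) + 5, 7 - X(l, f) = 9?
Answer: -21477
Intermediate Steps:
X(l, f) = -2 (X(l, f) = 7 - 1*9 = 7 - 9 = -2)
t(I, D) = 5 + 4*D (t(I, D) = ((0*I)*I + 4*D) + 5 = (0*I + 4*D) + 5 = (0 + 4*D) + 5 = 4*D + 5 = 5 + 4*D)
V = 245 (V = -(-2 - 13)*(5 + 4*11)/3 = -(-5)*(5 + 44) = -(-5)*49 = -⅓*(-735) = 245)
-21722 + V = -21722 + 245 = -21477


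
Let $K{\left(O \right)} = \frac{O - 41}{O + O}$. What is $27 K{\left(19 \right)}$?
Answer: $- \frac{297}{19} \approx -15.632$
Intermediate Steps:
$K{\left(O \right)} = \frac{-41 + O}{2 O}$
$27 K{\left(19 \right)} = 27 \frac{-41 + 19}{2 \cdot 19} = 27 \cdot \frac{1}{2} \cdot \frac{1}{19} \left(-22\right) = 27 \left(- \frac{11}{19}\right) = - \frac{297}{19}$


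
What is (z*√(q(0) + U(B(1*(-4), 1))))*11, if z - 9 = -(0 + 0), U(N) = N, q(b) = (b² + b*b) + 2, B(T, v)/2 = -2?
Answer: 99*I*√2 ≈ 140.01*I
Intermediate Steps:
B(T, v) = -4 (B(T, v) = 2*(-2) = -4)
q(b) = 2 + 2*b² (q(b) = (b² + b²) + 2 = 2*b² + 2 = 2 + 2*b²)
z = 9 (z = 9 - (0 + 0) = 9 - 1*0 = 9 + 0 = 9)
(z*√(q(0) + U(B(1*(-4), 1))))*11 = (9*√((2 + 2*0²) - 4))*11 = (9*√((2 + 2*0) - 4))*11 = (9*√((2 + 0) - 4))*11 = (9*√(2 - 4))*11 = (9*√(-2))*11 = (9*(I*√2))*11 = (9*I*√2)*11 = 99*I*√2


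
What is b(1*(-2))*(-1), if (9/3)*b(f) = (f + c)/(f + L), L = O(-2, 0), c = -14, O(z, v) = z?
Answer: -4/3 ≈ -1.3333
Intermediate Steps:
L = -2
b(f) = (-14 + f)/(3*(-2 + f)) (b(f) = ((f - 14)/(f - 2))/3 = ((-14 + f)/(-2 + f))/3 = (-14 + f)/(3*(-2 + f)))
b(1*(-2))*(-1) = ((-14 + 1*(-2))/(3*(-2 + 1*(-2))))*(-1) = ((-14 - 2)/(3*(-2 - 2)))*(-1) = ((⅓)*(-16)/(-4))*(-1) = ((⅓)*(-¼)*(-16))*(-1) = (4/3)*(-1) = -4/3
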